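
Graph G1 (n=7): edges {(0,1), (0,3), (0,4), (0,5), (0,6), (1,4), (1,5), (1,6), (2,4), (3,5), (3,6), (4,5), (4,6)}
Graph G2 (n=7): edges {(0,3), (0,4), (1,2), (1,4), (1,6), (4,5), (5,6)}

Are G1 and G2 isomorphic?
No, not isomorphic

The graphs are NOT isomorphic.

Degrees in G1: deg(0)=5, deg(1)=4, deg(2)=1, deg(3)=3, deg(4)=5, deg(5)=4, deg(6)=4.
Sorted degree sequence of G1: [5, 5, 4, 4, 4, 3, 1].
Degrees in G2: deg(0)=2, deg(1)=3, deg(2)=1, deg(3)=1, deg(4)=3, deg(5)=2, deg(6)=2.
Sorted degree sequence of G2: [3, 3, 2, 2, 2, 1, 1].
The (sorted) degree sequence is an isomorphism invariant, so since G1 and G2 have different degree sequences they cannot be isomorphic.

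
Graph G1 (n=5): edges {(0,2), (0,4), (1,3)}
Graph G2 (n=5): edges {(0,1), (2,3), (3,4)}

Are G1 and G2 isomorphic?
Yes, isomorphic

The graphs are isomorphic.
One valid mapping φ: V(G1) → V(G2): 0→3, 1→0, 2→4, 3→1, 4→2

Verify φ preserves adjacency — for each edge of G1, its image is an edge of G2:
  (0,2) → (φ(0),φ(2)) = (3,4) ∈ E(G2) ✓
  (0,4) → (φ(0),φ(4)) = (2,3) ∈ E(G2) ✓
  (1,3) → (φ(1),φ(3)) = (0,1) ∈ E(G2) ✓
All 3 edges of G1 map to edges of G2, and |E(G1)| = |E(G2)| = 3, so φ is a bijection on edges as well as vertices. Hence G1 ≅ G2.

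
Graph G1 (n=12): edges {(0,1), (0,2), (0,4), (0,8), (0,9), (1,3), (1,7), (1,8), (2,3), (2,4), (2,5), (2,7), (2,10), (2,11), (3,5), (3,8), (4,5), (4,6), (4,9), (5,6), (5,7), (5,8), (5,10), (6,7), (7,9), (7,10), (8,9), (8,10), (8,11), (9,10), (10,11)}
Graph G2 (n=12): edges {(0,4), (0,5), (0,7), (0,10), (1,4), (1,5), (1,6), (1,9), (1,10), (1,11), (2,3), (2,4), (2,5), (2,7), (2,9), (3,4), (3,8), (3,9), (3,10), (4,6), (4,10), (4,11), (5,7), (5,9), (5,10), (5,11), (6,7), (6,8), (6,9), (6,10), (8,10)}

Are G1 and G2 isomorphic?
Yes, isomorphic

The graphs are isomorphic.
One valid mapping φ: V(G1) → V(G2): 0→2, 1→7, 2→4, 3→0, 4→3, 5→10, 6→8, 7→6, 8→5, 9→9, 10→1, 11→11

Verify φ preserves adjacency — for each edge of G1, its image is an edge of G2:
  (0,1) → (φ(0),φ(1)) = (2,7) ∈ E(G2) ✓
  (0,2) → (φ(0),φ(2)) = (2,4) ∈ E(G2) ✓
  (0,4) → (φ(0),φ(4)) = (2,3) ∈ E(G2) ✓
  (0,8) → (φ(0),φ(8)) = (2,5) ∈ E(G2) ✓
  (0,9) → (φ(0),φ(9)) = (2,9) ∈ E(G2) ✓
  (1,3) → (φ(1),φ(3)) = (0,7) ∈ E(G2) ✓
  (1,7) → (φ(1),φ(7)) = (6,7) ∈ E(G2) ✓
  (1,8) → (φ(1),φ(8)) = (5,7) ∈ E(G2) ✓
  (2,3) → (φ(2),φ(3)) = (0,4) ∈ E(G2) ✓
  (2,4) → (φ(2),φ(4)) = (3,4) ∈ E(G2) ✓
  (2,5) → (φ(2),φ(5)) = (4,10) ∈ E(G2) ✓
  (2,7) → (φ(2),φ(7)) = (4,6) ∈ E(G2) ✓
  (2,10) → (φ(2),φ(10)) = (1,4) ∈ E(G2) ✓
  (2,11) → (φ(2),φ(11)) = (4,11) ∈ E(G2) ✓
  (3,5) → (φ(3),φ(5)) = (0,10) ∈ E(G2) ✓
  (3,8) → (φ(3),φ(8)) = (0,5) ∈ E(G2) ✓
  (4,5) → (φ(4),φ(5)) = (3,10) ∈ E(G2) ✓
  (4,6) → (φ(4),φ(6)) = (3,8) ∈ E(G2) ✓
  (4,9) → (φ(4),φ(9)) = (3,9) ∈ E(G2) ✓
  (5,6) → (φ(5),φ(6)) = (8,10) ∈ E(G2) ✓
  (5,7) → (φ(5),φ(7)) = (6,10) ∈ E(G2) ✓
  (5,8) → (φ(5),φ(8)) = (5,10) ∈ E(G2) ✓
  (5,10) → (φ(5),φ(10)) = (1,10) ∈ E(G2) ✓
  (6,7) → (φ(6),φ(7)) = (6,8) ∈ E(G2) ✓
  (7,9) → (φ(7),φ(9)) = (6,9) ∈ E(G2) ✓
  (7,10) → (φ(7),φ(10)) = (1,6) ∈ E(G2) ✓
  (8,9) → (φ(8),φ(9)) = (5,9) ∈ E(G2) ✓
  (8,10) → (φ(8),φ(10)) = (1,5) ∈ E(G2) ✓
  (8,11) → (φ(8),φ(11)) = (5,11) ∈ E(G2) ✓
  (9,10) → (φ(9),φ(10)) = (1,9) ∈ E(G2) ✓
  (10,11) → (φ(10),φ(11)) = (1,11) ∈ E(G2) ✓
All 31 edges of G1 map to edges of G2, and |E(G1)| = |E(G2)| = 31, so φ is a bijection on edges as well as vertices. Hence G1 ≅ G2.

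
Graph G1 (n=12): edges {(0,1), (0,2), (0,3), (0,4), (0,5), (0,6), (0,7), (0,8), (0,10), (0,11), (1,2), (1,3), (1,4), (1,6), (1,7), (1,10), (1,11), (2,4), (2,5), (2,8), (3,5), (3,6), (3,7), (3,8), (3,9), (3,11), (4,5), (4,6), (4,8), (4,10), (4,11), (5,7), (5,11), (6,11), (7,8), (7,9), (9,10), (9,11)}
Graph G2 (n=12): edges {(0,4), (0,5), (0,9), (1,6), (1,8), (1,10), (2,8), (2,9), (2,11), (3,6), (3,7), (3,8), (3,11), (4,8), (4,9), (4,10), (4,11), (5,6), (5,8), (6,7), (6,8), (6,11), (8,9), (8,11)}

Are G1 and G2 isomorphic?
No, not isomorphic

The graphs are NOT isomorphic.

Counting triangles (3-cliques): G1 has 42, G2 has 12.
Triangle count is an isomorphism invariant, so differing triangle counts rule out isomorphism.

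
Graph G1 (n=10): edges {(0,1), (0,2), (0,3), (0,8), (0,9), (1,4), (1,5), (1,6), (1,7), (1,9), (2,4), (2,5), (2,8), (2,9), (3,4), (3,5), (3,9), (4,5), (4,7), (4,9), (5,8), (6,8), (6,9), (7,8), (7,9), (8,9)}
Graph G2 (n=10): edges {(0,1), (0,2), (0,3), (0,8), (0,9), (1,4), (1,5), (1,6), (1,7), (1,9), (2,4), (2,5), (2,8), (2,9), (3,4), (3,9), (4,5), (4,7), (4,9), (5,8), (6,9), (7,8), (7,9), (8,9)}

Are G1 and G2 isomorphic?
No, not isomorphic

The graphs are NOT isomorphic.

Counting edges: G1 has 26 edge(s); G2 has 24 edge(s).
Edge count is an isomorphism invariant (a bijection on vertices induces a bijection on edges), so differing edge counts rule out isomorphism.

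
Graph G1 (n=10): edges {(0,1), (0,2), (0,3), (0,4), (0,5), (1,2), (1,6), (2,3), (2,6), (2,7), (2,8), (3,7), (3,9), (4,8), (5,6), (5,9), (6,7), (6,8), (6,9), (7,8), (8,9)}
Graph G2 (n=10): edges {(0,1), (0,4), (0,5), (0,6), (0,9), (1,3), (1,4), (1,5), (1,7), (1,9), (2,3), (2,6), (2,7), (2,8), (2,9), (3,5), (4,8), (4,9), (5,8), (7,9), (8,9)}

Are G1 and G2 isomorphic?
Yes, isomorphic

The graphs are isomorphic.
One valid mapping φ: V(G1) → V(G2): 0→2, 1→7, 2→9, 3→8, 4→6, 5→3, 6→1, 7→4, 8→0, 9→5

Verify φ preserves adjacency — for each edge of G1, its image is an edge of G2:
  (0,1) → (φ(0),φ(1)) = (2,7) ∈ E(G2) ✓
  (0,2) → (φ(0),φ(2)) = (2,9) ∈ E(G2) ✓
  (0,3) → (φ(0),φ(3)) = (2,8) ∈ E(G2) ✓
  (0,4) → (φ(0),φ(4)) = (2,6) ∈ E(G2) ✓
  (0,5) → (φ(0),φ(5)) = (2,3) ∈ E(G2) ✓
  (1,2) → (φ(1),φ(2)) = (7,9) ∈ E(G2) ✓
  (1,6) → (φ(1),φ(6)) = (1,7) ∈ E(G2) ✓
  (2,3) → (φ(2),φ(3)) = (8,9) ∈ E(G2) ✓
  (2,6) → (φ(2),φ(6)) = (1,9) ∈ E(G2) ✓
  (2,7) → (φ(2),φ(7)) = (4,9) ∈ E(G2) ✓
  (2,8) → (φ(2),φ(8)) = (0,9) ∈ E(G2) ✓
  (3,7) → (φ(3),φ(7)) = (4,8) ∈ E(G2) ✓
  (3,9) → (φ(3),φ(9)) = (5,8) ∈ E(G2) ✓
  (4,8) → (φ(4),φ(8)) = (0,6) ∈ E(G2) ✓
  (5,6) → (φ(5),φ(6)) = (1,3) ∈ E(G2) ✓
  (5,9) → (φ(5),φ(9)) = (3,5) ∈ E(G2) ✓
  (6,7) → (φ(6),φ(7)) = (1,4) ∈ E(G2) ✓
  (6,8) → (φ(6),φ(8)) = (0,1) ∈ E(G2) ✓
  (6,9) → (φ(6),φ(9)) = (1,5) ∈ E(G2) ✓
  (7,8) → (φ(7),φ(8)) = (0,4) ∈ E(G2) ✓
  (8,9) → (φ(8),φ(9)) = (0,5) ∈ E(G2) ✓
All 21 edges of G1 map to edges of G2, and |E(G1)| = |E(G2)| = 21, so φ is a bijection on edges as well as vertices. Hence G1 ≅ G2.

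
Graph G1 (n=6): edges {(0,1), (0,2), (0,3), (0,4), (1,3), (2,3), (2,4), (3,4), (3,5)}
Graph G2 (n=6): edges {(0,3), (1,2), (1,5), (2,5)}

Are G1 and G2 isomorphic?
No, not isomorphic

The graphs are NOT isomorphic.

Connected components of G1: 1 component(s) with vertex sets [[0, 1, 2, 3, 4, 5]], sizes [6].
Connected components of G2: 3 component(s) with vertex sets [[4], [0, 3], [1, 2, 5]], sizes [1, 2, 3].
The number of connected components (and the multiset of component sizes) is an isomorphism invariant — an isomorphism maps each component of G1 bijectively onto a component of G2. Since G1 has 1 component(s) and G2 has 3, they cannot be isomorphic.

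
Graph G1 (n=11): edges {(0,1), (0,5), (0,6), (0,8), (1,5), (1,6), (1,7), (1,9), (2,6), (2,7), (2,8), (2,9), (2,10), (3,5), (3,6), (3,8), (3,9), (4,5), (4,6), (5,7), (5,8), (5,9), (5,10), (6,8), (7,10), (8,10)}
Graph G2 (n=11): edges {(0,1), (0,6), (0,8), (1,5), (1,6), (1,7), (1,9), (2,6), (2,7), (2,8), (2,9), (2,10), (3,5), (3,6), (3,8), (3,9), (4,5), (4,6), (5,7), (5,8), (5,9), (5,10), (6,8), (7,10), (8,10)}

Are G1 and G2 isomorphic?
No, not isomorphic

The graphs are NOT isomorphic.

Counting edges: G1 has 26 edge(s); G2 has 25 edge(s).
Edge count is an isomorphism invariant (a bijection on vertices induces a bijection on edges), so differing edge counts rule out isomorphism.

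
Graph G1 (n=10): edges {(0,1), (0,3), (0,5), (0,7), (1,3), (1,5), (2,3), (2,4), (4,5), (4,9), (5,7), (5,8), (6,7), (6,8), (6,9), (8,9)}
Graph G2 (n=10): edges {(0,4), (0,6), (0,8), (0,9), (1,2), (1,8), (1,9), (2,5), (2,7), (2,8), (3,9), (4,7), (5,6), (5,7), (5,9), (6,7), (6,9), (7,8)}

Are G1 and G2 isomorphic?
No, not isomorphic

The graphs are NOT isomorphic.

Degrees in G1: deg(0)=4, deg(1)=3, deg(2)=2, deg(3)=3, deg(4)=3, deg(5)=5, deg(6)=3, deg(7)=3, deg(8)=3, deg(9)=3.
Sorted degree sequence of G1: [5, 4, 3, 3, 3, 3, 3, 3, 3, 2].
Degrees in G2: deg(0)=4, deg(1)=3, deg(2)=4, deg(3)=1, deg(4)=2, deg(5)=4, deg(6)=4, deg(7)=5, deg(8)=4, deg(9)=5.
Sorted degree sequence of G2: [5, 5, 4, 4, 4, 4, 4, 3, 2, 1].
The (sorted) degree sequence is an isomorphism invariant, so since G1 and G2 have different degree sequences they cannot be isomorphic.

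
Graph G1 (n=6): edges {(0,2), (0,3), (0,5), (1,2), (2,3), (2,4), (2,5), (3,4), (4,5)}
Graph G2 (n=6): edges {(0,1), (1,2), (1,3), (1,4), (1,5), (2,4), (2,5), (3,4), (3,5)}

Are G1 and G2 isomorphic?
Yes, isomorphic

The graphs are isomorphic.
One valid mapping φ: V(G1) → V(G2): 0→2, 1→0, 2→1, 3→4, 4→3, 5→5

Verify φ preserves adjacency — for each edge of G1, its image is an edge of G2:
  (0,2) → (φ(0),φ(2)) = (1,2) ∈ E(G2) ✓
  (0,3) → (φ(0),φ(3)) = (2,4) ∈ E(G2) ✓
  (0,5) → (φ(0),φ(5)) = (2,5) ∈ E(G2) ✓
  (1,2) → (φ(1),φ(2)) = (0,1) ∈ E(G2) ✓
  (2,3) → (φ(2),φ(3)) = (1,4) ∈ E(G2) ✓
  (2,4) → (φ(2),φ(4)) = (1,3) ∈ E(G2) ✓
  (2,5) → (φ(2),φ(5)) = (1,5) ∈ E(G2) ✓
  (3,4) → (φ(3),φ(4)) = (3,4) ∈ E(G2) ✓
  (4,5) → (φ(4),φ(5)) = (3,5) ∈ E(G2) ✓
All 9 edges of G1 map to edges of G2, and |E(G1)| = |E(G2)| = 9, so φ is a bijection on edges as well as vertices. Hence G1 ≅ G2.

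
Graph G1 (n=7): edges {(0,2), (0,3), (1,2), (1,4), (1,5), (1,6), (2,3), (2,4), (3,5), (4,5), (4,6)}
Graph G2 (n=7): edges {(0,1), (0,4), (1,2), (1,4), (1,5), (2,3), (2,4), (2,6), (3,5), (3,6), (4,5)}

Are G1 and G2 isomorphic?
Yes, isomorphic

The graphs are isomorphic.
One valid mapping φ: V(G1) → V(G2): 0→6, 1→4, 2→2, 3→3, 4→1, 5→5, 6→0

Verify φ preserves adjacency — for each edge of G1, its image is an edge of G2:
  (0,2) → (φ(0),φ(2)) = (2,6) ∈ E(G2) ✓
  (0,3) → (φ(0),φ(3)) = (3,6) ∈ E(G2) ✓
  (1,2) → (φ(1),φ(2)) = (2,4) ∈ E(G2) ✓
  (1,4) → (φ(1),φ(4)) = (1,4) ∈ E(G2) ✓
  (1,5) → (φ(1),φ(5)) = (4,5) ∈ E(G2) ✓
  (1,6) → (φ(1),φ(6)) = (0,4) ∈ E(G2) ✓
  (2,3) → (φ(2),φ(3)) = (2,3) ∈ E(G2) ✓
  (2,4) → (φ(2),φ(4)) = (1,2) ∈ E(G2) ✓
  (3,5) → (φ(3),φ(5)) = (3,5) ∈ E(G2) ✓
  (4,5) → (φ(4),φ(5)) = (1,5) ∈ E(G2) ✓
  (4,6) → (φ(4),φ(6)) = (0,1) ∈ E(G2) ✓
All 11 edges of G1 map to edges of G2, and |E(G1)| = |E(G2)| = 11, so φ is a bijection on edges as well as vertices. Hence G1 ≅ G2.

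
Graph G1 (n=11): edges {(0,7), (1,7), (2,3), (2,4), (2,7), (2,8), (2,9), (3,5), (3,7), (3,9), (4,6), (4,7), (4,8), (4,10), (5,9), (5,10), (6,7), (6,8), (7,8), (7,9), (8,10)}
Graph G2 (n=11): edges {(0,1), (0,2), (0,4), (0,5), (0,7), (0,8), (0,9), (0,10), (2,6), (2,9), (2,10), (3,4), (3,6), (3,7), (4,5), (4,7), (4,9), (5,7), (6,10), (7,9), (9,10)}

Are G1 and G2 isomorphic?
Yes, isomorphic

The graphs are isomorphic.
One valid mapping φ: V(G1) → V(G2): 0→1, 1→8, 2→9, 3→2, 4→4, 5→6, 6→5, 7→0, 8→7, 9→10, 10→3

Verify φ preserves adjacency — for each edge of G1, its image is an edge of G2:
  (0,7) → (φ(0),φ(7)) = (0,1) ∈ E(G2) ✓
  (1,7) → (φ(1),φ(7)) = (0,8) ∈ E(G2) ✓
  (2,3) → (φ(2),φ(3)) = (2,9) ∈ E(G2) ✓
  (2,4) → (φ(2),φ(4)) = (4,9) ∈ E(G2) ✓
  (2,7) → (φ(2),φ(7)) = (0,9) ∈ E(G2) ✓
  (2,8) → (φ(2),φ(8)) = (7,9) ∈ E(G2) ✓
  (2,9) → (φ(2),φ(9)) = (9,10) ∈ E(G2) ✓
  (3,5) → (φ(3),φ(5)) = (2,6) ∈ E(G2) ✓
  (3,7) → (φ(3),φ(7)) = (0,2) ∈ E(G2) ✓
  (3,9) → (φ(3),φ(9)) = (2,10) ∈ E(G2) ✓
  (4,6) → (φ(4),φ(6)) = (4,5) ∈ E(G2) ✓
  (4,7) → (φ(4),φ(7)) = (0,4) ∈ E(G2) ✓
  (4,8) → (φ(4),φ(8)) = (4,7) ∈ E(G2) ✓
  (4,10) → (φ(4),φ(10)) = (3,4) ∈ E(G2) ✓
  (5,9) → (φ(5),φ(9)) = (6,10) ∈ E(G2) ✓
  (5,10) → (φ(5),φ(10)) = (3,6) ∈ E(G2) ✓
  (6,7) → (φ(6),φ(7)) = (0,5) ∈ E(G2) ✓
  (6,8) → (φ(6),φ(8)) = (5,7) ∈ E(G2) ✓
  (7,8) → (φ(7),φ(8)) = (0,7) ∈ E(G2) ✓
  (7,9) → (φ(7),φ(9)) = (0,10) ∈ E(G2) ✓
  (8,10) → (φ(8),φ(10)) = (3,7) ∈ E(G2) ✓
All 21 edges of G1 map to edges of G2, and |E(G1)| = |E(G2)| = 21, so φ is a bijection on edges as well as vertices. Hence G1 ≅ G2.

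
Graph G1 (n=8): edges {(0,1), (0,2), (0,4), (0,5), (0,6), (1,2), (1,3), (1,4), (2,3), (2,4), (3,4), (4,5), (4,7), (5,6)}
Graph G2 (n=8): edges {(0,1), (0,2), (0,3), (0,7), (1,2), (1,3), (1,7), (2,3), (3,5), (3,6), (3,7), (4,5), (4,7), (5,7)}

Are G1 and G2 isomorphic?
Yes, isomorphic

The graphs are isomorphic.
One valid mapping φ: V(G1) → V(G2): 0→7, 1→1, 2→0, 3→2, 4→3, 5→5, 6→4, 7→6

Verify φ preserves adjacency — for each edge of G1, its image is an edge of G2:
  (0,1) → (φ(0),φ(1)) = (1,7) ∈ E(G2) ✓
  (0,2) → (φ(0),φ(2)) = (0,7) ∈ E(G2) ✓
  (0,4) → (φ(0),φ(4)) = (3,7) ∈ E(G2) ✓
  (0,5) → (φ(0),φ(5)) = (5,7) ∈ E(G2) ✓
  (0,6) → (φ(0),φ(6)) = (4,7) ∈ E(G2) ✓
  (1,2) → (φ(1),φ(2)) = (0,1) ∈ E(G2) ✓
  (1,3) → (φ(1),φ(3)) = (1,2) ∈ E(G2) ✓
  (1,4) → (φ(1),φ(4)) = (1,3) ∈ E(G2) ✓
  (2,3) → (φ(2),φ(3)) = (0,2) ∈ E(G2) ✓
  (2,4) → (φ(2),φ(4)) = (0,3) ∈ E(G2) ✓
  (3,4) → (φ(3),φ(4)) = (2,3) ∈ E(G2) ✓
  (4,5) → (φ(4),φ(5)) = (3,5) ∈ E(G2) ✓
  (4,7) → (φ(4),φ(7)) = (3,6) ∈ E(G2) ✓
  (5,6) → (φ(5),φ(6)) = (4,5) ∈ E(G2) ✓
All 14 edges of G1 map to edges of G2, and |E(G1)| = |E(G2)| = 14, so φ is a bijection on edges as well as vertices. Hence G1 ≅ G2.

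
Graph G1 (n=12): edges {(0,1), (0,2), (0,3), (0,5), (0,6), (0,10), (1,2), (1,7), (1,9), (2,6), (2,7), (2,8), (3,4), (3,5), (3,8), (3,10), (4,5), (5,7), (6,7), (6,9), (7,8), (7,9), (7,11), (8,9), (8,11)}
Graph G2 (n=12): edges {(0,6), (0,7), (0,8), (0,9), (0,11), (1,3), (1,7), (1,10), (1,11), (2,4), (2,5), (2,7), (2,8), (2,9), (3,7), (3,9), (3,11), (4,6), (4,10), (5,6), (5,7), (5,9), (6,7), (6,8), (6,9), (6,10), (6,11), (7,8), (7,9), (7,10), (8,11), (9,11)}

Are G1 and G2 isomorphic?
No, not isomorphic

The graphs are NOT isomorphic.

Degrees in G1: deg(0)=6, deg(1)=4, deg(2)=5, deg(3)=5, deg(4)=2, deg(5)=4, deg(6)=4, deg(7)=7, deg(8)=5, deg(9)=4, deg(10)=2, deg(11)=2.
Sorted degree sequence of G1: [7, 6, 5, 5, 5, 4, 4, 4, 4, 2, 2, 2].
Degrees in G2: deg(0)=5, deg(1)=4, deg(2)=5, deg(3)=4, deg(4)=3, deg(5)=4, deg(6)=8, deg(7)=9, deg(8)=5, deg(9)=7, deg(10)=4, deg(11)=6.
Sorted degree sequence of G2: [9, 8, 7, 6, 5, 5, 5, 4, 4, 4, 4, 3].
The (sorted) degree sequence is an isomorphism invariant, so since G1 and G2 have different degree sequences they cannot be isomorphic.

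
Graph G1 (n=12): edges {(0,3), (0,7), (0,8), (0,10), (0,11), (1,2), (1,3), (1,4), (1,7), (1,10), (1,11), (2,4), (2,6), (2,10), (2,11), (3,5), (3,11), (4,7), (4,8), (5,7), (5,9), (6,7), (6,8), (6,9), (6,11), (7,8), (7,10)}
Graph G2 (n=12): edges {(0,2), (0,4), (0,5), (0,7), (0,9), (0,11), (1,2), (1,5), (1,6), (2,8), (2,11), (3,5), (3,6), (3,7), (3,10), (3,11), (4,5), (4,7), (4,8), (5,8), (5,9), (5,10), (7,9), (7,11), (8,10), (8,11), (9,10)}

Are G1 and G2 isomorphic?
Yes, isomorphic

The graphs are isomorphic.
One valid mapping φ: V(G1) → V(G2): 0→8, 1→0, 2→7, 3→2, 4→9, 5→1, 6→3, 7→5, 8→10, 9→6, 10→4, 11→11

Verify φ preserves adjacency — for each edge of G1, its image is an edge of G2:
  (0,3) → (φ(0),φ(3)) = (2,8) ∈ E(G2) ✓
  (0,7) → (φ(0),φ(7)) = (5,8) ∈ E(G2) ✓
  (0,8) → (φ(0),φ(8)) = (8,10) ∈ E(G2) ✓
  (0,10) → (φ(0),φ(10)) = (4,8) ∈ E(G2) ✓
  (0,11) → (φ(0),φ(11)) = (8,11) ∈ E(G2) ✓
  (1,2) → (φ(1),φ(2)) = (0,7) ∈ E(G2) ✓
  (1,3) → (φ(1),φ(3)) = (0,2) ∈ E(G2) ✓
  (1,4) → (φ(1),φ(4)) = (0,9) ∈ E(G2) ✓
  (1,7) → (φ(1),φ(7)) = (0,5) ∈ E(G2) ✓
  (1,10) → (φ(1),φ(10)) = (0,4) ∈ E(G2) ✓
  (1,11) → (φ(1),φ(11)) = (0,11) ∈ E(G2) ✓
  (2,4) → (φ(2),φ(4)) = (7,9) ∈ E(G2) ✓
  (2,6) → (φ(2),φ(6)) = (3,7) ∈ E(G2) ✓
  (2,10) → (φ(2),φ(10)) = (4,7) ∈ E(G2) ✓
  (2,11) → (φ(2),φ(11)) = (7,11) ∈ E(G2) ✓
  (3,5) → (φ(3),φ(5)) = (1,2) ∈ E(G2) ✓
  (3,11) → (φ(3),φ(11)) = (2,11) ∈ E(G2) ✓
  (4,7) → (φ(4),φ(7)) = (5,9) ∈ E(G2) ✓
  (4,8) → (φ(4),φ(8)) = (9,10) ∈ E(G2) ✓
  (5,7) → (φ(5),φ(7)) = (1,5) ∈ E(G2) ✓
  (5,9) → (φ(5),φ(9)) = (1,6) ∈ E(G2) ✓
  (6,7) → (φ(6),φ(7)) = (3,5) ∈ E(G2) ✓
  (6,8) → (φ(6),φ(8)) = (3,10) ∈ E(G2) ✓
  (6,9) → (φ(6),φ(9)) = (3,6) ∈ E(G2) ✓
  (6,11) → (φ(6),φ(11)) = (3,11) ∈ E(G2) ✓
  (7,8) → (φ(7),φ(8)) = (5,10) ∈ E(G2) ✓
  (7,10) → (φ(7),φ(10)) = (4,5) ∈ E(G2) ✓
All 27 edges of G1 map to edges of G2, and |E(G1)| = |E(G2)| = 27, so φ is a bijection on edges as well as vertices. Hence G1 ≅ G2.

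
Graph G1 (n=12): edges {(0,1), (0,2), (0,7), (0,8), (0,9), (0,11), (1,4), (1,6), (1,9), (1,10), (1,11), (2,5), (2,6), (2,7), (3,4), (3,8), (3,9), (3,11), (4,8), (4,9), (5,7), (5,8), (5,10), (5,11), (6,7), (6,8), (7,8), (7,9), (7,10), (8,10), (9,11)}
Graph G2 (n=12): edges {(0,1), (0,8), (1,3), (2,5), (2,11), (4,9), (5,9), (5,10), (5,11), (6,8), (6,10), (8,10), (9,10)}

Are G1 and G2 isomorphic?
No, not isomorphic

The graphs are NOT isomorphic.

Connected components of G1: 1 component(s) with vertex sets [[0, 1, 2, 3, 4, 5, 6, 7, 8, 9, 10, 11]], sizes [12].
Connected components of G2: 2 component(s) with vertex sets [[7], [0, 1, 2, 3, 4, 5, 6, 8, 9, 10, 11]], sizes [1, 11].
The number of connected components (and the multiset of component sizes) is an isomorphism invariant — an isomorphism maps each component of G1 bijectively onto a component of G2. Since G1 has 1 component(s) and G2 has 2, they cannot be isomorphic.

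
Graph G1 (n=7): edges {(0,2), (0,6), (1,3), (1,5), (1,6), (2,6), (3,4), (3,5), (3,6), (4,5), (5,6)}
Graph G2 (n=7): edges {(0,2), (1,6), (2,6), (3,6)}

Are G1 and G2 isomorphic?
No, not isomorphic

The graphs are NOT isomorphic.

Connected components of G1: 1 component(s) with vertex sets [[0, 1, 2, 3, 4, 5, 6]], sizes [7].
Connected components of G2: 3 component(s) with vertex sets [[4], [5], [0, 1, 2, 3, 6]], sizes [1, 1, 5].
The number of connected components (and the multiset of component sizes) is an isomorphism invariant — an isomorphism maps each component of G1 bijectively onto a component of G2. Since G1 has 1 component(s) and G2 has 3, they cannot be isomorphic.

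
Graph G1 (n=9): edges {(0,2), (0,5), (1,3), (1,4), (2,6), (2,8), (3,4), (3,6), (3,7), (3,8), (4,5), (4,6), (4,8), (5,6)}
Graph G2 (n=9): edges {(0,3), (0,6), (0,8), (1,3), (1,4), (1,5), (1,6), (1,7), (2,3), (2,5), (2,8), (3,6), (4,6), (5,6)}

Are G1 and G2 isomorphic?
Yes, isomorphic

The graphs are isomorphic.
One valid mapping φ: V(G1) → V(G2): 0→8, 1→4, 2→2, 3→1, 4→6, 5→0, 6→3, 7→7, 8→5

Verify φ preserves adjacency — for each edge of G1, its image is an edge of G2:
  (0,2) → (φ(0),φ(2)) = (2,8) ∈ E(G2) ✓
  (0,5) → (φ(0),φ(5)) = (0,8) ∈ E(G2) ✓
  (1,3) → (φ(1),φ(3)) = (1,4) ∈ E(G2) ✓
  (1,4) → (φ(1),φ(4)) = (4,6) ∈ E(G2) ✓
  (2,6) → (φ(2),φ(6)) = (2,3) ∈ E(G2) ✓
  (2,8) → (φ(2),φ(8)) = (2,5) ∈ E(G2) ✓
  (3,4) → (φ(3),φ(4)) = (1,6) ∈ E(G2) ✓
  (3,6) → (φ(3),φ(6)) = (1,3) ∈ E(G2) ✓
  (3,7) → (φ(3),φ(7)) = (1,7) ∈ E(G2) ✓
  (3,8) → (φ(3),φ(8)) = (1,5) ∈ E(G2) ✓
  (4,5) → (φ(4),φ(5)) = (0,6) ∈ E(G2) ✓
  (4,6) → (φ(4),φ(6)) = (3,6) ∈ E(G2) ✓
  (4,8) → (φ(4),φ(8)) = (5,6) ∈ E(G2) ✓
  (5,6) → (φ(5),φ(6)) = (0,3) ∈ E(G2) ✓
All 14 edges of G1 map to edges of G2, and |E(G1)| = |E(G2)| = 14, so φ is a bijection on edges as well as vertices. Hence G1 ≅ G2.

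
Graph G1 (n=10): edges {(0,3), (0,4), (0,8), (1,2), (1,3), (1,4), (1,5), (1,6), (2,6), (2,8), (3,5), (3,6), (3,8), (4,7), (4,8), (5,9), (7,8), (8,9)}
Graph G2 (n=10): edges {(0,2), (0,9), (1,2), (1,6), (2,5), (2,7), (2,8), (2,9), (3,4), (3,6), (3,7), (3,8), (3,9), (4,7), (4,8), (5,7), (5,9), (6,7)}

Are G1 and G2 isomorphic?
Yes, isomorphic

The graphs are isomorphic.
One valid mapping φ: V(G1) → V(G2): 0→5, 1→3, 2→8, 3→7, 4→9, 5→6, 6→4, 7→0, 8→2, 9→1

Verify φ preserves adjacency — for each edge of G1, its image is an edge of G2:
  (0,3) → (φ(0),φ(3)) = (5,7) ∈ E(G2) ✓
  (0,4) → (φ(0),φ(4)) = (5,9) ∈ E(G2) ✓
  (0,8) → (φ(0),φ(8)) = (2,5) ∈ E(G2) ✓
  (1,2) → (φ(1),φ(2)) = (3,8) ∈ E(G2) ✓
  (1,3) → (φ(1),φ(3)) = (3,7) ∈ E(G2) ✓
  (1,4) → (φ(1),φ(4)) = (3,9) ∈ E(G2) ✓
  (1,5) → (φ(1),φ(5)) = (3,6) ∈ E(G2) ✓
  (1,6) → (φ(1),φ(6)) = (3,4) ∈ E(G2) ✓
  (2,6) → (φ(2),φ(6)) = (4,8) ∈ E(G2) ✓
  (2,8) → (φ(2),φ(8)) = (2,8) ∈ E(G2) ✓
  (3,5) → (φ(3),φ(5)) = (6,7) ∈ E(G2) ✓
  (3,6) → (φ(3),φ(6)) = (4,7) ∈ E(G2) ✓
  (3,8) → (φ(3),φ(8)) = (2,7) ∈ E(G2) ✓
  (4,7) → (φ(4),φ(7)) = (0,9) ∈ E(G2) ✓
  (4,8) → (φ(4),φ(8)) = (2,9) ∈ E(G2) ✓
  (5,9) → (φ(5),φ(9)) = (1,6) ∈ E(G2) ✓
  (7,8) → (φ(7),φ(8)) = (0,2) ∈ E(G2) ✓
  (8,9) → (φ(8),φ(9)) = (1,2) ∈ E(G2) ✓
All 18 edges of G1 map to edges of G2, and |E(G1)| = |E(G2)| = 18, so φ is a bijection on edges as well as vertices. Hence G1 ≅ G2.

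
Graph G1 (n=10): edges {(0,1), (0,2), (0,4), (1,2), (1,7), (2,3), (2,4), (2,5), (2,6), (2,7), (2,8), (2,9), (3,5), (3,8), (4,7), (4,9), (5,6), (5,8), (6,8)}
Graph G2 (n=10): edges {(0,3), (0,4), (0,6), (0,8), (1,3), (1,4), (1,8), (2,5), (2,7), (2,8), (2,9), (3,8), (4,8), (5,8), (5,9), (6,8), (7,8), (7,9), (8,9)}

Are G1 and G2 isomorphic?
Yes, isomorphic

The graphs are isomorphic.
One valid mapping φ: V(G1) → V(G2): 0→4, 1→1, 2→8, 3→7, 4→0, 5→2, 6→5, 7→3, 8→9, 9→6

Verify φ preserves adjacency — for each edge of G1, its image is an edge of G2:
  (0,1) → (φ(0),φ(1)) = (1,4) ∈ E(G2) ✓
  (0,2) → (φ(0),φ(2)) = (4,8) ∈ E(G2) ✓
  (0,4) → (φ(0),φ(4)) = (0,4) ∈ E(G2) ✓
  (1,2) → (φ(1),φ(2)) = (1,8) ∈ E(G2) ✓
  (1,7) → (φ(1),φ(7)) = (1,3) ∈ E(G2) ✓
  (2,3) → (φ(2),φ(3)) = (7,8) ∈ E(G2) ✓
  (2,4) → (φ(2),φ(4)) = (0,8) ∈ E(G2) ✓
  (2,5) → (φ(2),φ(5)) = (2,8) ∈ E(G2) ✓
  (2,6) → (φ(2),φ(6)) = (5,8) ∈ E(G2) ✓
  (2,7) → (φ(2),φ(7)) = (3,8) ∈ E(G2) ✓
  (2,8) → (φ(2),φ(8)) = (8,9) ∈ E(G2) ✓
  (2,9) → (φ(2),φ(9)) = (6,8) ∈ E(G2) ✓
  (3,5) → (φ(3),φ(5)) = (2,7) ∈ E(G2) ✓
  (3,8) → (φ(3),φ(8)) = (7,9) ∈ E(G2) ✓
  (4,7) → (φ(4),φ(7)) = (0,3) ∈ E(G2) ✓
  (4,9) → (φ(4),φ(9)) = (0,6) ∈ E(G2) ✓
  (5,6) → (φ(5),φ(6)) = (2,5) ∈ E(G2) ✓
  (5,8) → (φ(5),φ(8)) = (2,9) ∈ E(G2) ✓
  (6,8) → (φ(6),φ(8)) = (5,9) ∈ E(G2) ✓
All 19 edges of G1 map to edges of G2, and |E(G1)| = |E(G2)| = 19, so φ is a bijection on edges as well as vertices. Hence G1 ≅ G2.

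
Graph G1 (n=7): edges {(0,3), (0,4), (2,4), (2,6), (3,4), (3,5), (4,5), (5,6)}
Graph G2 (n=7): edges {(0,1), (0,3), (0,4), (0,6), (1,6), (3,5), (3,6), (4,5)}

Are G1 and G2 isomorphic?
Yes, isomorphic

The graphs are isomorphic.
One valid mapping φ: V(G1) → V(G2): 0→1, 1→2, 2→4, 3→6, 4→0, 5→3, 6→5

Verify φ preserves adjacency — for each edge of G1, its image is an edge of G2:
  (0,3) → (φ(0),φ(3)) = (1,6) ∈ E(G2) ✓
  (0,4) → (φ(0),φ(4)) = (0,1) ∈ E(G2) ✓
  (2,4) → (φ(2),φ(4)) = (0,4) ∈ E(G2) ✓
  (2,6) → (φ(2),φ(6)) = (4,5) ∈ E(G2) ✓
  (3,4) → (φ(3),φ(4)) = (0,6) ∈ E(G2) ✓
  (3,5) → (φ(3),φ(5)) = (3,6) ∈ E(G2) ✓
  (4,5) → (φ(4),φ(5)) = (0,3) ∈ E(G2) ✓
  (5,6) → (φ(5),φ(6)) = (3,5) ∈ E(G2) ✓
All 8 edges of G1 map to edges of G2, and |E(G1)| = |E(G2)| = 8, so φ is a bijection on edges as well as vertices. Hence G1 ≅ G2.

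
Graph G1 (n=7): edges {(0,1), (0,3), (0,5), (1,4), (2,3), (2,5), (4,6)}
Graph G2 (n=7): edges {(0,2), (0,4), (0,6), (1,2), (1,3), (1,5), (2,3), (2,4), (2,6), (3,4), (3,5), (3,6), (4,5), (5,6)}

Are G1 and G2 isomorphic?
No, not isomorphic

The graphs are NOT isomorphic.

Degrees in G1: deg(0)=3, deg(1)=2, deg(2)=2, deg(3)=2, deg(4)=2, deg(5)=2, deg(6)=1.
Sorted degree sequence of G1: [3, 2, 2, 2, 2, 2, 1].
Degrees in G2: deg(0)=3, deg(1)=3, deg(2)=5, deg(3)=5, deg(4)=4, deg(5)=4, deg(6)=4.
Sorted degree sequence of G2: [5, 5, 4, 4, 4, 3, 3].
The (sorted) degree sequence is an isomorphism invariant, so since G1 and G2 have different degree sequences they cannot be isomorphic.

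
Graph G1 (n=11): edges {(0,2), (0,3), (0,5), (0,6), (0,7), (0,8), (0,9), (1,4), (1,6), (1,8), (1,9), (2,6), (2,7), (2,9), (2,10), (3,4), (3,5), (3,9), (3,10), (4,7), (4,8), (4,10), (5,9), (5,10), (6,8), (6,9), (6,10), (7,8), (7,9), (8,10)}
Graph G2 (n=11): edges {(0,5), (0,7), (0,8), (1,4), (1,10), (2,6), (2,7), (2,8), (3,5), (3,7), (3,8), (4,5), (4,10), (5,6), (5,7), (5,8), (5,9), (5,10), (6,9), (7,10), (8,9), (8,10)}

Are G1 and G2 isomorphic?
No, not isomorphic

The graphs are NOT isomorphic.

Degrees in G1: deg(0)=7, deg(1)=4, deg(2)=5, deg(3)=5, deg(4)=5, deg(5)=4, deg(6)=6, deg(7)=5, deg(8)=6, deg(9)=7, deg(10)=6.
Sorted degree sequence of G1: [7, 7, 6, 6, 6, 5, 5, 5, 5, 4, 4].
Degrees in G2: deg(0)=3, deg(1)=2, deg(2)=3, deg(3)=3, deg(4)=3, deg(5)=8, deg(6)=3, deg(7)=5, deg(8)=6, deg(9)=3, deg(10)=5.
Sorted degree sequence of G2: [8, 6, 5, 5, 3, 3, 3, 3, 3, 3, 2].
The (sorted) degree sequence is an isomorphism invariant, so since G1 and G2 have different degree sequences they cannot be isomorphic.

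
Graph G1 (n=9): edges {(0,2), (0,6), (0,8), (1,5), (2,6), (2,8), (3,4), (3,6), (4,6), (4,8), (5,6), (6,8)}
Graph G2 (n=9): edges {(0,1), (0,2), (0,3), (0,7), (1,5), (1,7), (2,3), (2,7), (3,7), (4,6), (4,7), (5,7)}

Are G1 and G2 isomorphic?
Yes, isomorphic

The graphs are isomorphic.
One valid mapping φ: V(G1) → V(G2): 0→2, 1→6, 2→3, 3→5, 4→1, 5→4, 6→7, 7→8, 8→0

Verify φ preserves adjacency — for each edge of G1, its image is an edge of G2:
  (0,2) → (φ(0),φ(2)) = (2,3) ∈ E(G2) ✓
  (0,6) → (φ(0),φ(6)) = (2,7) ∈ E(G2) ✓
  (0,8) → (φ(0),φ(8)) = (0,2) ∈ E(G2) ✓
  (1,5) → (φ(1),φ(5)) = (4,6) ∈ E(G2) ✓
  (2,6) → (φ(2),φ(6)) = (3,7) ∈ E(G2) ✓
  (2,8) → (φ(2),φ(8)) = (0,3) ∈ E(G2) ✓
  (3,4) → (φ(3),φ(4)) = (1,5) ∈ E(G2) ✓
  (3,6) → (φ(3),φ(6)) = (5,7) ∈ E(G2) ✓
  (4,6) → (φ(4),φ(6)) = (1,7) ∈ E(G2) ✓
  (4,8) → (φ(4),φ(8)) = (0,1) ∈ E(G2) ✓
  (5,6) → (φ(5),φ(6)) = (4,7) ∈ E(G2) ✓
  (6,8) → (φ(6),φ(8)) = (0,7) ∈ E(G2) ✓
All 12 edges of G1 map to edges of G2, and |E(G1)| = |E(G2)| = 12, so φ is a bijection on edges as well as vertices. Hence G1 ≅ G2.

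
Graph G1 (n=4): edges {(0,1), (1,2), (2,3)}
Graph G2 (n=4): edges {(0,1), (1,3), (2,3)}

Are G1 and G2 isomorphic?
Yes, isomorphic

The graphs are isomorphic.
One valid mapping φ: V(G1) → V(G2): 0→0, 1→1, 2→3, 3→2

Verify φ preserves adjacency — for each edge of G1, its image is an edge of G2:
  (0,1) → (φ(0),φ(1)) = (0,1) ∈ E(G2) ✓
  (1,2) → (φ(1),φ(2)) = (1,3) ∈ E(G2) ✓
  (2,3) → (φ(2),φ(3)) = (2,3) ∈ E(G2) ✓
All 3 edges of G1 map to edges of G2, and |E(G1)| = |E(G2)| = 3, so φ is a bijection on edges as well as vertices. Hence G1 ≅ G2.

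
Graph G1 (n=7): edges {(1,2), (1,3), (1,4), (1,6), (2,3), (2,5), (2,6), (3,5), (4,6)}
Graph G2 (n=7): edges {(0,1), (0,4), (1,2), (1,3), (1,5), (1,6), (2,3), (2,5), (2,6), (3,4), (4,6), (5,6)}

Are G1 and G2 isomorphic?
No, not isomorphic

The graphs are NOT isomorphic.

Degrees in G1: deg(0)=0, deg(1)=4, deg(2)=4, deg(3)=3, deg(4)=2, deg(5)=2, deg(6)=3.
Sorted degree sequence of G1: [4, 4, 3, 3, 2, 2, 0].
Degrees in G2: deg(0)=2, deg(1)=5, deg(2)=4, deg(3)=3, deg(4)=3, deg(5)=3, deg(6)=4.
Sorted degree sequence of G2: [5, 4, 4, 3, 3, 3, 2].
The (sorted) degree sequence is an isomorphism invariant, so since G1 and G2 have different degree sequences they cannot be isomorphic.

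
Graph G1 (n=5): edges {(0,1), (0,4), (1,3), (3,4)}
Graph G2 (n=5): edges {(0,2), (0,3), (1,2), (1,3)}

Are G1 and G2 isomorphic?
Yes, isomorphic

The graphs are isomorphic.
One valid mapping φ: V(G1) → V(G2): 0→1, 1→2, 2→4, 3→0, 4→3

Verify φ preserves adjacency — for each edge of G1, its image is an edge of G2:
  (0,1) → (φ(0),φ(1)) = (1,2) ∈ E(G2) ✓
  (0,4) → (φ(0),φ(4)) = (1,3) ∈ E(G2) ✓
  (1,3) → (φ(1),φ(3)) = (0,2) ∈ E(G2) ✓
  (3,4) → (φ(3),φ(4)) = (0,3) ∈ E(G2) ✓
All 4 edges of G1 map to edges of G2, and |E(G1)| = |E(G2)| = 4, so φ is a bijection on edges as well as vertices. Hence G1 ≅ G2.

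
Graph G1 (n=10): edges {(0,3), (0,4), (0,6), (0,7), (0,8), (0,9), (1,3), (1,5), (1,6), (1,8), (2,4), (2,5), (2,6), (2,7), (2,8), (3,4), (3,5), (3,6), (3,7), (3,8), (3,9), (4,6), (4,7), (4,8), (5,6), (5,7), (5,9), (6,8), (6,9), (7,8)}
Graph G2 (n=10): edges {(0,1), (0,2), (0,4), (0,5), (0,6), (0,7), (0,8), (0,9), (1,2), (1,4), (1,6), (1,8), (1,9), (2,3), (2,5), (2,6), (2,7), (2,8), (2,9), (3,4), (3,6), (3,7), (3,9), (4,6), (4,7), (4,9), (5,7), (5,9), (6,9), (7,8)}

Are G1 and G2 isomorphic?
Yes, isomorphic

The graphs are isomorphic.
One valid mapping φ: V(G1) → V(G2): 0→1, 1→5, 2→3, 3→0, 4→6, 5→7, 6→2, 7→4, 8→9, 9→8

Verify φ preserves adjacency — for each edge of G1, its image is an edge of G2:
  (0,3) → (φ(0),φ(3)) = (0,1) ∈ E(G2) ✓
  (0,4) → (φ(0),φ(4)) = (1,6) ∈ E(G2) ✓
  (0,6) → (φ(0),φ(6)) = (1,2) ∈ E(G2) ✓
  (0,7) → (φ(0),φ(7)) = (1,4) ∈ E(G2) ✓
  (0,8) → (φ(0),φ(8)) = (1,9) ∈ E(G2) ✓
  (0,9) → (φ(0),φ(9)) = (1,8) ∈ E(G2) ✓
  (1,3) → (φ(1),φ(3)) = (0,5) ∈ E(G2) ✓
  (1,5) → (φ(1),φ(5)) = (5,7) ∈ E(G2) ✓
  (1,6) → (φ(1),φ(6)) = (2,5) ∈ E(G2) ✓
  (1,8) → (φ(1),φ(8)) = (5,9) ∈ E(G2) ✓
  (2,4) → (φ(2),φ(4)) = (3,6) ∈ E(G2) ✓
  (2,5) → (φ(2),φ(5)) = (3,7) ∈ E(G2) ✓
  (2,6) → (φ(2),φ(6)) = (2,3) ∈ E(G2) ✓
  (2,7) → (φ(2),φ(7)) = (3,4) ∈ E(G2) ✓
  (2,8) → (φ(2),φ(8)) = (3,9) ∈ E(G2) ✓
  (3,4) → (φ(3),φ(4)) = (0,6) ∈ E(G2) ✓
  (3,5) → (φ(3),φ(5)) = (0,7) ∈ E(G2) ✓
  (3,6) → (φ(3),φ(6)) = (0,2) ∈ E(G2) ✓
  (3,7) → (φ(3),φ(7)) = (0,4) ∈ E(G2) ✓
  (3,8) → (φ(3),φ(8)) = (0,9) ∈ E(G2) ✓
  (3,9) → (φ(3),φ(9)) = (0,8) ∈ E(G2) ✓
  (4,6) → (φ(4),φ(6)) = (2,6) ∈ E(G2) ✓
  (4,7) → (φ(4),φ(7)) = (4,6) ∈ E(G2) ✓
  (4,8) → (φ(4),φ(8)) = (6,9) ∈ E(G2) ✓
  (5,6) → (φ(5),φ(6)) = (2,7) ∈ E(G2) ✓
  (5,7) → (φ(5),φ(7)) = (4,7) ∈ E(G2) ✓
  (5,9) → (φ(5),φ(9)) = (7,8) ∈ E(G2) ✓
  (6,8) → (φ(6),φ(8)) = (2,9) ∈ E(G2) ✓
  (6,9) → (φ(6),φ(9)) = (2,8) ∈ E(G2) ✓
  (7,8) → (φ(7),φ(8)) = (4,9) ∈ E(G2) ✓
All 30 edges of G1 map to edges of G2, and |E(G1)| = |E(G2)| = 30, so φ is a bijection on edges as well as vertices. Hence G1 ≅ G2.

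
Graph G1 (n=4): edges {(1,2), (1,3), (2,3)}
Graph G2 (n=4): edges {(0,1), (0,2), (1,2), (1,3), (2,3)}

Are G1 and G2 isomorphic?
No, not isomorphic

The graphs are NOT isomorphic.

Counting edges: G1 has 3 edge(s); G2 has 5 edge(s).
Edge count is an isomorphism invariant (a bijection on vertices induces a bijection on edges), so differing edge counts rule out isomorphism.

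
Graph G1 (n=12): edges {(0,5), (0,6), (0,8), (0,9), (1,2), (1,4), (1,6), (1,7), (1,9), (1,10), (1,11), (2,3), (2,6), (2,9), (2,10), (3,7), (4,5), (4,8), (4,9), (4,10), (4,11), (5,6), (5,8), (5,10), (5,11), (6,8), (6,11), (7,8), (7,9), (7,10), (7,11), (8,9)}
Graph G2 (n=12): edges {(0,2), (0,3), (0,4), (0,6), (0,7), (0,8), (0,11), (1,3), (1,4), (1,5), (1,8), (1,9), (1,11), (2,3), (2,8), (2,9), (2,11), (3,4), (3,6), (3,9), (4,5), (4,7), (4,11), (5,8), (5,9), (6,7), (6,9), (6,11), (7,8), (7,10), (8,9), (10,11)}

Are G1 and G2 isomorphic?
Yes, isomorphic

The graphs are isomorphic.
One valid mapping φ: V(G1) → V(G2): 0→5, 1→0, 2→7, 3→10, 4→3, 5→9, 6→8, 7→11, 8→1, 9→4, 10→6, 11→2

Verify φ preserves adjacency — for each edge of G1, its image is an edge of G2:
  (0,5) → (φ(0),φ(5)) = (5,9) ∈ E(G2) ✓
  (0,6) → (φ(0),φ(6)) = (5,8) ∈ E(G2) ✓
  (0,8) → (φ(0),φ(8)) = (1,5) ∈ E(G2) ✓
  (0,9) → (φ(0),φ(9)) = (4,5) ∈ E(G2) ✓
  (1,2) → (φ(1),φ(2)) = (0,7) ∈ E(G2) ✓
  (1,4) → (φ(1),φ(4)) = (0,3) ∈ E(G2) ✓
  (1,6) → (φ(1),φ(6)) = (0,8) ∈ E(G2) ✓
  (1,7) → (φ(1),φ(7)) = (0,11) ∈ E(G2) ✓
  (1,9) → (φ(1),φ(9)) = (0,4) ∈ E(G2) ✓
  (1,10) → (φ(1),φ(10)) = (0,6) ∈ E(G2) ✓
  (1,11) → (φ(1),φ(11)) = (0,2) ∈ E(G2) ✓
  (2,3) → (φ(2),φ(3)) = (7,10) ∈ E(G2) ✓
  (2,6) → (φ(2),φ(6)) = (7,8) ∈ E(G2) ✓
  (2,9) → (φ(2),φ(9)) = (4,7) ∈ E(G2) ✓
  (2,10) → (φ(2),φ(10)) = (6,7) ∈ E(G2) ✓
  (3,7) → (φ(3),φ(7)) = (10,11) ∈ E(G2) ✓
  (4,5) → (φ(4),φ(5)) = (3,9) ∈ E(G2) ✓
  (4,8) → (φ(4),φ(8)) = (1,3) ∈ E(G2) ✓
  (4,9) → (φ(4),φ(9)) = (3,4) ∈ E(G2) ✓
  (4,10) → (φ(4),φ(10)) = (3,6) ∈ E(G2) ✓
  (4,11) → (φ(4),φ(11)) = (2,3) ∈ E(G2) ✓
  (5,6) → (φ(5),φ(6)) = (8,9) ∈ E(G2) ✓
  (5,8) → (φ(5),φ(8)) = (1,9) ∈ E(G2) ✓
  (5,10) → (φ(5),φ(10)) = (6,9) ∈ E(G2) ✓
  (5,11) → (φ(5),φ(11)) = (2,9) ∈ E(G2) ✓
  (6,8) → (φ(6),φ(8)) = (1,8) ∈ E(G2) ✓
  (6,11) → (φ(6),φ(11)) = (2,8) ∈ E(G2) ✓
  (7,8) → (φ(7),φ(8)) = (1,11) ∈ E(G2) ✓
  (7,9) → (φ(7),φ(9)) = (4,11) ∈ E(G2) ✓
  (7,10) → (φ(7),φ(10)) = (6,11) ∈ E(G2) ✓
  (7,11) → (φ(7),φ(11)) = (2,11) ∈ E(G2) ✓
  (8,9) → (φ(8),φ(9)) = (1,4) ∈ E(G2) ✓
All 32 edges of G1 map to edges of G2, and |E(G1)| = |E(G2)| = 32, so φ is a bijection on edges as well as vertices. Hence G1 ≅ G2.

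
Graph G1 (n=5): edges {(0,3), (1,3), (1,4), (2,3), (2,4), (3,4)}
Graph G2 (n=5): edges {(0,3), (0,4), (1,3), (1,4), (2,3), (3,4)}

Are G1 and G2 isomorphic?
Yes, isomorphic

The graphs are isomorphic.
One valid mapping φ: V(G1) → V(G2): 0→2, 1→0, 2→1, 3→3, 4→4

Verify φ preserves adjacency — for each edge of G1, its image is an edge of G2:
  (0,3) → (φ(0),φ(3)) = (2,3) ∈ E(G2) ✓
  (1,3) → (φ(1),φ(3)) = (0,3) ∈ E(G2) ✓
  (1,4) → (φ(1),φ(4)) = (0,4) ∈ E(G2) ✓
  (2,3) → (φ(2),φ(3)) = (1,3) ∈ E(G2) ✓
  (2,4) → (φ(2),φ(4)) = (1,4) ∈ E(G2) ✓
  (3,4) → (φ(3),φ(4)) = (3,4) ∈ E(G2) ✓
All 6 edges of G1 map to edges of G2, and |E(G1)| = |E(G2)| = 6, so φ is a bijection on edges as well as vertices. Hence G1 ≅ G2.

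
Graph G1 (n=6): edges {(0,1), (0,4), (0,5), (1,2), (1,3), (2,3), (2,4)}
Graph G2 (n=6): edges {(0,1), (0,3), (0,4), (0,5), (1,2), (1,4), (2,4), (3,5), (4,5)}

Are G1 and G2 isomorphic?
No, not isomorphic

The graphs are NOT isomorphic.

Degrees in G1: deg(0)=3, deg(1)=3, deg(2)=3, deg(3)=2, deg(4)=2, deg(5)=1.
Sorted degree sequence of G1: [3, 3, 3, 2, 2, 1].
Degrees in G2: deg(0)=4, deg(1)=3, deg(2)=2, deg(3)=2, deg(4)=4, deg(5)=3.
Sorted degree sequence of G2: [4, 4, 3, 3, 2, 2].
The (sorted) degree sequence is an isomorphism invariant, so since G1 and G2 have different degree sequences they cannot be isomorphic.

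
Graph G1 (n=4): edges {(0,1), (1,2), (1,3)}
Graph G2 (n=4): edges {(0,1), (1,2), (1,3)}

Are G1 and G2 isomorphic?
Yes, isomorphic

The graphs are isomorphic.
One valid mapping φ: V(G1) → V(G2): 0→2, 1→1, 2→0, 3→3

Verify φ preserves adjacency — for each edge of G1, its image is an edge of G2:
  (0,1) → (φ(0),φ(1)) = (1,2) ∈ E(G2) ✓
  (1,2) → (φ(1),φ(2)) = (0,1) ∈ E(G2) ✓
  (1,3) → (φ(1),φ(3)) = (1,3) ∈ E(G2) ✓
All 3 edges of G1 map to edges of G2, and |E(G1)| = |E(G2)| = 3, so φ is a bijection on edges as well as vertices. Hence G1 ≅ G2.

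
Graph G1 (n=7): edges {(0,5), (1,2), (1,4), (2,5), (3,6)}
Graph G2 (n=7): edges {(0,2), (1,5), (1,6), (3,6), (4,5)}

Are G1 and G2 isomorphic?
Yes, isomorphic

The graphs are isomorphic.
One valid mapping φ: V(G1) → V(G2): 0→3, 1→5, 2→1, 3→2, 4→4, 5→6, 6→0

Verify φ preserves adjacency — for each edge of G1, its image is an edge of G2:
  (0,5) → (φ(0),φ(5)) = (3,6) ∈ E(G2) ✓
  (1,2) → (φ(1),φ(2)) = (1,5) ∈ E(G2) ✓
  (1,4) → (φ(1),φ(4)) = (4,5) ∈ E(G2) ✓
  (2,5) → (φ(2),φ(5)) = (1,6) ∈ E(G2) ✓
  (3,6) → (φ(3),φ(6)) = (0,2) ∈ E(G2) ✓
All 5 edges of G1 map to edges of G2, and |E(G1)| = |E(G2)| = 5, so φ is a bijection on edges as well as vertices. Hence G1 ≅ G2.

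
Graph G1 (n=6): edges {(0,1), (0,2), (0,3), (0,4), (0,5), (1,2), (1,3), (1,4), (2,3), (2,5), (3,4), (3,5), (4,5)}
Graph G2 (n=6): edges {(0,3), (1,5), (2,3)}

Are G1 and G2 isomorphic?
No, not isomorphic

The graphs are NOT isomorphic.

Connected components of G1: 1 component(s) with vertex sets [[0, 1, 2, 3, 4, 5]], sizes [6].
Connected components of G2: 3 component(s) with vertex sets [[4], [1, 5], [0, 2, 3]], sizes [1, 2, 3].
The number of connected components (and the multiset of component sizes) is an isomorphism invariant — an isomorphism maps each component of G1 bijectively onto a component of G2. Since G1 has 1 component(s) and G2 has 3, they cannot be isomorphic.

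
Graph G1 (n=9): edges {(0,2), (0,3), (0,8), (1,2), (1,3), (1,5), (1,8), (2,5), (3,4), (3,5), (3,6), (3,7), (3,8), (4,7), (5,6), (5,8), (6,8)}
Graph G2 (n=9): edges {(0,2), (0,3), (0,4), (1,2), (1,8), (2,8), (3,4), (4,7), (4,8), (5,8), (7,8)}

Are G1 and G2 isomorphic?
No, not isomorphic

The graphs are NOT isomorphic.

Connected components of G1: 1 component(s) with vertex sets [[0, 1, 2, 3, 4, 5, 6, 7, 8]], sizes [9].
Connected components of G2: 2 component(s) with vertex sets [[6], [0, 1, 2, 3, 4, 5, 7, 8]], sizes [1, 8].
The number of connected components (and the multiset of component sizes) is an isomorphism invariant — an isomorphism maps each component of G1 bijectively onto a component of G2. Since G1 has 1 component(s) and G2 has 2, they cannot be isomorphic.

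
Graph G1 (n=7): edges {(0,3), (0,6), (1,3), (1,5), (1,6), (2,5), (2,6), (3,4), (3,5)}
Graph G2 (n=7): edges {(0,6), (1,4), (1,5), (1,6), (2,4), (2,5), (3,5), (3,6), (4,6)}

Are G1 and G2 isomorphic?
Yes, isomorphic

The graphs are isomorphic.
One valid mapping φ: V(G1) → V(G2): 0→3, 1→1, 2→2, 3→6, 4→0, 5→4, 6→5

Verify φ preserves adjacency — for each edge of G1, its image is an edge of G2:
  (0,3) → (φ(0),φ(3)) = (3,6) ∈ E(G2) ✓
  (0,6) → (φ(0),φ(6)) = (3,5) ∈ E(G2) ✓
  (1,3) → (φ(1),φ(3)) = (1,6) ∈ E(G2) ✓
  (1,5) → (φ(1),φ(5)) = (1,4) ∈ E(G2) ✓
  (1,6) → (φ(1),φ(6)) = (1,5) ∈ E(G2) ✓
  (2,5) → (φ(2),φ(5)) = (2,4) ∈ E(G2) ✓
  (2,6) → (φ(2),φ(6)) = (2,5) ∈ E(G2) ✓
  (3,4) → (φ(3),φ(4)) = (0,6) ∈ E(G2) ✓
  (3,5) → (φ(3),φ(5)) = (4,6) ∈ E(G2) ✓
All 9 edges of G1 map to edges of G2, and |E(G1)| = |E(G2)| = 9, so φ is a bijection on edges as well as vertices. Hence G1 ≅ G2.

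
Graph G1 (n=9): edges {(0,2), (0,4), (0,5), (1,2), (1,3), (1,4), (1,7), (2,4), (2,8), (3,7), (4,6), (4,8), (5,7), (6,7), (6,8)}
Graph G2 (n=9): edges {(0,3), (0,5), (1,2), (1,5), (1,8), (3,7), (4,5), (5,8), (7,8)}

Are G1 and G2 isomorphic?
No, not isomorphic

The graphs are NOT isomorphic.

Connected components of G1: 1 component(s) with vertex sets [[0, 1, 2, 3, 4, 5, 6, 7, 8]], sizes [9].
Connected components of G2: 2 component(s) with vertex sets [[6], [0, 1, 2, 3, 4, 5, 7, 8]], sizes [1, 8].
The number of connected components (and the multiset of component sizes) is an isomorphism invariant — an isomorphism maps each component of G1 bijectively onto a component of G2. Since G1 has 1 component(s) and G2 has 2, they cannot be isomorphic.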